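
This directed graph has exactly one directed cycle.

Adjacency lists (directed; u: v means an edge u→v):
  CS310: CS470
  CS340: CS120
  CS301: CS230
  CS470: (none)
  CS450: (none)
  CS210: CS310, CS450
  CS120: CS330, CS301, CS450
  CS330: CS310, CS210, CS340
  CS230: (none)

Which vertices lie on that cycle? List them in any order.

DFS with gray/black marking from CS120:
CS120 gray
  CS330 gray
    CS310 gray
      CS470 gray
      CS470 black
    CS310 black
    CS210 gray
      CS210→CS310: CS310 black — skip
      CS450 gray
      CS450 black
    CS210 black
    CS340 gray
      CS340→CS120: CS120 is gray → back edge
Back edge closes the cycle CS120 → CS330 → CS340 → CS120; its vertices are {CS120, CS330, CS340}.

CS120, CS330, CS340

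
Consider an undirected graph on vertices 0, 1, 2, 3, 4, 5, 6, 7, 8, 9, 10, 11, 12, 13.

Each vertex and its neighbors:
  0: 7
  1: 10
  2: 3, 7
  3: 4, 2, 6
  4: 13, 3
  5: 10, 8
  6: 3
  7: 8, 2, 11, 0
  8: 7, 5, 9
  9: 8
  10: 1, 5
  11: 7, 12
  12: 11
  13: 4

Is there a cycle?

No

DFS, tracking each vertex's parent; an edge to a visited non-parent vertex closes a cycle.
Start from 9:
visit 9 (parent –)
  visit 8 (parent 9)
    visit 7 (parent 8)
      7–8: parent, skip
      visit 2 (parent 7)
        visit 3 (parent 2)
          visit 4 (parent 3)
            visit 13 (parent 4)
              13–4: parent, skip
            4–3: parent, skip
          3–2: parent, skip
          visit 6 (parent 3)
            6–3: parent, skip
        2–7: parent, skip
      visit 11 (parent 7)
        11–7: parent, skip
        visit 12 (parent 11)
          12–11: parent, skip
      visit 0 (parent 7)
        0–7: parent, skip
    visit 5 (parent 8)
      visit 10 (parent 5)
        visit 1 (parent 10)
          1–10: parent, skip
        10–5: parent, skip
      5–8: parent, skip
    8–9: parent, skip
No non-parent visited neighbor found — the graph is a forest.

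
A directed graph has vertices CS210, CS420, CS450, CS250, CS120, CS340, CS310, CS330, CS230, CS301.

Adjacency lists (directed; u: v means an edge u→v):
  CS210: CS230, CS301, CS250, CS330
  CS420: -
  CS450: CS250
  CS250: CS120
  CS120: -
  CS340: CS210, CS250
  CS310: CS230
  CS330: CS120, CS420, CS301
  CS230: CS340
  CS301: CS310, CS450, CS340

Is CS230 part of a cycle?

Yes

CS230 is on a cycle iff CS230 can reach itself via ≥1 edge.
CS230 → CS340 → CS210 → CS230 — yes.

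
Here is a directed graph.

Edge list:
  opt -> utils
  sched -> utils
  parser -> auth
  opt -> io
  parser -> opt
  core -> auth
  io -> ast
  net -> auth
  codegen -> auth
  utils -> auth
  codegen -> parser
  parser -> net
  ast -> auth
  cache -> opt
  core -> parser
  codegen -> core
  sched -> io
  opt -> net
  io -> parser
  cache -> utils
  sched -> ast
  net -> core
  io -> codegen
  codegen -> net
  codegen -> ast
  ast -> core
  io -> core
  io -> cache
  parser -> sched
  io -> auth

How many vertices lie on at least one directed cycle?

9

A vertex is on a directed cycle iff it belongs to a strongly connected component of size ≥ 2 (or has a self-loop).
The vertices on cycles are {io, ast, net, opt, core, cache, sched, parser, codegen} — 9 in total.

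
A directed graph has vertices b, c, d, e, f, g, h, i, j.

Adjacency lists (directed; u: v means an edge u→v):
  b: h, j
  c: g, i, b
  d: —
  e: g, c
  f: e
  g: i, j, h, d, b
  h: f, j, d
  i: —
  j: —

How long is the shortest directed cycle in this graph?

4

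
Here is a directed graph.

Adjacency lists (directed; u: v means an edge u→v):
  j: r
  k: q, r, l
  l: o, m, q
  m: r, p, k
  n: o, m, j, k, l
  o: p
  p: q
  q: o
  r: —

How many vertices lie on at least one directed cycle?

6

A vertex is on a directed cycle iff it belongs to a strongly connected component of size ≥ 2 (or has a self-loop).
The vertices on cycles are {k, l, m, o, p, q} — 6 in total.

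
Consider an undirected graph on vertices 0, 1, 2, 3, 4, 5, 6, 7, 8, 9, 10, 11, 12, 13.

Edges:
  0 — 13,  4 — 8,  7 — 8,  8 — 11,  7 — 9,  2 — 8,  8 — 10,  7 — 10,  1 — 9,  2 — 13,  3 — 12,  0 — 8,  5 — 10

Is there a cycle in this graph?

Yes

DFS, tracking each vertex's parent; an edge to a visited non-parent vertex closes a cycle.
Start from 2:
visit 2 (parent –)
  visit 8 (parent 2)
    visit 7 (parent 8)
      visit 9 (parent 7)
        9–7: parent, skip
        visit 1 (parent 9)
          1–9: parent, skip
      visit 10 (parent 7)
        10–8: 8 visited and ≠ parent → cycle
Cycle: 8 – 7 – 10 – 8.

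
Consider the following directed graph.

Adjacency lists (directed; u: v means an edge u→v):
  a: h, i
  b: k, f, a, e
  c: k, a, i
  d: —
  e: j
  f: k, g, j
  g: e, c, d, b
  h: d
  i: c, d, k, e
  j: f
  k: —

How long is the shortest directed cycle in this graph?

For each vertex v, BFS finds the shortest path from v back to v.
The shortest such closed walk is f → j → f, length 2.

2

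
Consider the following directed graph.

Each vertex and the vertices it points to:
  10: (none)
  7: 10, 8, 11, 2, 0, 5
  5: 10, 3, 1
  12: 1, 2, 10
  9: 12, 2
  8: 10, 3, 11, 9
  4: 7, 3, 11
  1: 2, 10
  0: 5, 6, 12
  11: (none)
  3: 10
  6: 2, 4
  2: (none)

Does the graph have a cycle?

DFS with white/gray/black marking, starting from 10:
10 gray
10 black
7 gray
  7→10: 10 black — skip
  8 gray
    8→10: 10 black — skip
    3 gray
      3→10: 10 black — skip
    3 black
    11 gray
    11 black
    9 gray
      12 gray
        1 gray
          2 gray
          2 black
          1→10: 10 black — skip
        1 black
        12→2: 2 black — skip
        12→10: 10 black — skip
      12 black
      9→2: 2 black — skip
    9 black
  8 black
  7→11: 11 black — skip
  7→2: 2 black — skip
  0 gray
    5 gray
      5→10: 10 black — skip
      5→3: 3 black — skip
      5→1: 1 black — skip
    5 black
    6 gray
      6→2: 2 black — skip
      4 gray
        4→7: 7 is gray → back edge
Back edge found, so a cycle exists: 7 → 0 → 6 → 4 → 7.

Yes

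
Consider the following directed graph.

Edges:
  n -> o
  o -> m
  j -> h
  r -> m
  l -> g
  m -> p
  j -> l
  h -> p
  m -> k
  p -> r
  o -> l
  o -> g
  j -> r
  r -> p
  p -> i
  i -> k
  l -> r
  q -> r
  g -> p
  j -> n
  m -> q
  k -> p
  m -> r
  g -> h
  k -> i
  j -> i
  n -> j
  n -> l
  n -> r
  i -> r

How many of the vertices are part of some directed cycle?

8

A vertex is on a directed cycle iff it belongs to a strongly connected component of size ≥ 2 (or has a self-loop).
The vertices on cycles are {i, j, k, m, n, p, q, r} — 8 in total.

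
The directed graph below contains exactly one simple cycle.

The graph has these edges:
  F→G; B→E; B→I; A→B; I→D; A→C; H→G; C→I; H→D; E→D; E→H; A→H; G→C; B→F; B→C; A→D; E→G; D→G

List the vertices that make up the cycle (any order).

C, D, G, I

DFS with gray/black marking from C:
C gray
  I gray
    D gray
      G gray
        G→C: C is gray → back edge
Back edge closes the cycle C → I → D → G → C; its vertices are {C, D, G, I}.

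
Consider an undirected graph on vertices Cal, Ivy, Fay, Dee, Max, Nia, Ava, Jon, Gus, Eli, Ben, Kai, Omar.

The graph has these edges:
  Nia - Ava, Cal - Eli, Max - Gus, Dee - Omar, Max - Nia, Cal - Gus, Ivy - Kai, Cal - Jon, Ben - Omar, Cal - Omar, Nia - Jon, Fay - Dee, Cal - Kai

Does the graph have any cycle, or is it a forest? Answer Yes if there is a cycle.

Yes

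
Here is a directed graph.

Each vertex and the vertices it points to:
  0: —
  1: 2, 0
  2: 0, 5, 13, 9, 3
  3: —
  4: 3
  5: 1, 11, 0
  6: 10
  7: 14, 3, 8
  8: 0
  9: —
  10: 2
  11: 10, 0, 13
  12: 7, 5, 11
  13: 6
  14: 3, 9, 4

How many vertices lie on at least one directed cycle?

7

A vertex is on a directed cycle iff it belongs to a strongly connected component of size ≥ 2 (or has a self-loop).
The vertices on cycles are {1, 2, 5, 6, 10, 11, 13} — 7 in total.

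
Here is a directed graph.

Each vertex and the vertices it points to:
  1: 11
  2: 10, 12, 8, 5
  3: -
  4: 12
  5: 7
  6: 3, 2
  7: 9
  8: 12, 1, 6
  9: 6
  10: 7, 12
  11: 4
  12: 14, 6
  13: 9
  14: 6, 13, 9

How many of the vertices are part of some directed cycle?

13

A vertex is on a directed cycle iff it belongs to a strongly connected component of size ≥ 2 (or has a self-loop).
The vertices on cycles are {1, 2, 4, 5, 6, 7, 8, 9, 10, 11, 12, 13, 14} — 13 in total.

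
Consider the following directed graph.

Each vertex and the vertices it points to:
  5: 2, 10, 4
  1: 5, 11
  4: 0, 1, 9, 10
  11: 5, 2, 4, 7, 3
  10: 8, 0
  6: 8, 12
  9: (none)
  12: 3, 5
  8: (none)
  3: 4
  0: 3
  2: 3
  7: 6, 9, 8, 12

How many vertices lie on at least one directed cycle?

11

A vertex is on a directed cycle iff it belongs to a strongly connected component of size ≥ 2 (or has a self-loop).
The vertices on cycles are {0, 1, 2, 3, 4, 5, 6, 7, 10, 11, 12} — 11 in total.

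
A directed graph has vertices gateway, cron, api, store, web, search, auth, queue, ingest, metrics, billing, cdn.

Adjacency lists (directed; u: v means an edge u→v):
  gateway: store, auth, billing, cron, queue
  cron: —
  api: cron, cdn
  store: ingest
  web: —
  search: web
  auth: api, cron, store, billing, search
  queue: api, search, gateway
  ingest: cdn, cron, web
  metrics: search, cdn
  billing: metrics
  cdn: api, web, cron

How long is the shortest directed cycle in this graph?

For each vertex v, BFS finds the shortest path from v back to v.
The shortest such closed walk is gateway → queue → gateway, length 2.

2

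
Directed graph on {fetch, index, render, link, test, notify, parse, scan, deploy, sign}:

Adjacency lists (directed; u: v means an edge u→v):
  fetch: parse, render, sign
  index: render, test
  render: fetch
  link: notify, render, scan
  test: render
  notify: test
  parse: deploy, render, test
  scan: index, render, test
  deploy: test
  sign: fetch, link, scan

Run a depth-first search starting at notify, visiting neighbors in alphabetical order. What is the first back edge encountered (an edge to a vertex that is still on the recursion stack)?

DFS from notify (visiting neighbors in alphabetical order); mark gray on enter, black on exit:
notify gray
  test gray
    render gray
      fetch gray
        parse gray
          deploy gray
            deploy→test: test is gray → back edge
First back edge: deploy → test.

deploy→test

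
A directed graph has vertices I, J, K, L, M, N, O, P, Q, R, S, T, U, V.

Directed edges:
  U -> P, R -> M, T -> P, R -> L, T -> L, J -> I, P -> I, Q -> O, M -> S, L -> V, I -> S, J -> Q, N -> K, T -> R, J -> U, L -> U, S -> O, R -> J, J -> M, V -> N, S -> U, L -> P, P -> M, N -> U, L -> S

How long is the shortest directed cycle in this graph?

For each vertex v, BFS finds the shortest path from v back to v.
The shortest such closed walk is I → S → U → P → I, length 4.

4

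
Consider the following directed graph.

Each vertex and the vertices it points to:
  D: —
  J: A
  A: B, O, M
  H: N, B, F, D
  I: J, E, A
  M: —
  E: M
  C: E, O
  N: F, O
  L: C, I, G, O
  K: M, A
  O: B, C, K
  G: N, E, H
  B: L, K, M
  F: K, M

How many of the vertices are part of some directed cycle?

12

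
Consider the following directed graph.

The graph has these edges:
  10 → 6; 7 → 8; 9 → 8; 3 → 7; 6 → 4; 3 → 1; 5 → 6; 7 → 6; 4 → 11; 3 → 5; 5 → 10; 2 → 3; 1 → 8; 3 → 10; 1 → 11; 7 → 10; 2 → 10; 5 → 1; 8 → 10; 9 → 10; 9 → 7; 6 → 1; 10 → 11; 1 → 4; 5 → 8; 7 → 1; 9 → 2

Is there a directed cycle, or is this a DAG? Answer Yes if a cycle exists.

DFS with white/gray/black marking, starting from 1:
1 gray
  8 gray
    10 gray
      11 gray
      11 black
      6 gray
        4 gray
          4→11: 11 black — skip
        4 black
        6→1: 1 is gray → back edge
Back edge found, so a cycle exists: 1 → 8 → 10 → 6 → 1.

Yes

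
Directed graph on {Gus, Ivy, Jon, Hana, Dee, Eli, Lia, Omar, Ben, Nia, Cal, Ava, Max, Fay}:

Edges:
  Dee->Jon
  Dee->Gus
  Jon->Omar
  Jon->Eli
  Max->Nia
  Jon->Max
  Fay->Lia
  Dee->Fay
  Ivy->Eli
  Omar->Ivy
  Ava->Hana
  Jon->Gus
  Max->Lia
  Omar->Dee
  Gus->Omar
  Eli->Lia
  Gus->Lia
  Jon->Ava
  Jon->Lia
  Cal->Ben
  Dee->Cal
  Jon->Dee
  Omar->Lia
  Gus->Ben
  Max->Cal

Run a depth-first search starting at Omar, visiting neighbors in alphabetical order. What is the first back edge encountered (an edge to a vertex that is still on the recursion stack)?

DFS from Omar (visiting neighbors in alphabetical order); mark gray on enter, black on exit:
Omar gray
  Dee gray
    Cal gray
      Ben gray
      Ben black
    Cal black
    Fay gray
      Lia gray
      Lia black
    Fay black
    Gus gray
      Gus→Ben: Ben black — skip
      Gus→Lia: Lia black — skip
      Gus→Omar: Omar is gray → back edge
First back edge: Gus → Omar.

Gus→Omar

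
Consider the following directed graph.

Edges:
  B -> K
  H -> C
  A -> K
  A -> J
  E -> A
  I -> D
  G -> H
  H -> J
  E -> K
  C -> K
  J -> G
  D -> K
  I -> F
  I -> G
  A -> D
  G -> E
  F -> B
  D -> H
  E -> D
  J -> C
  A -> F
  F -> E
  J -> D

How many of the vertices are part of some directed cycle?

7

A vertex is on a directed cycle iff it belongs to a strongly connected component of size ≥ 2 (or has a self-loop).
The vertices on cycles are {A, D, E, F, G, H, J} — 7 in total.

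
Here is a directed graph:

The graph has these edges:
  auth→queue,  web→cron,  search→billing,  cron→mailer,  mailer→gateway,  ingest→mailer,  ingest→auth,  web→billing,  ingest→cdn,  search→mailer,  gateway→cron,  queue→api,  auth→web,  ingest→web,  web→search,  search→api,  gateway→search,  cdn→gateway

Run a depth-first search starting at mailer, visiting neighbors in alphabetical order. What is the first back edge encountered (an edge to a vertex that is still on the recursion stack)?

DFS from mailer (visiting neighbors in alphabetical order); mark gray on enter, black on exit:
mailer gray
  gateway gray
    cron gray
      cron→mailer: mailer is gray → back edge
First back edge: cron → mailer.

cron->mailer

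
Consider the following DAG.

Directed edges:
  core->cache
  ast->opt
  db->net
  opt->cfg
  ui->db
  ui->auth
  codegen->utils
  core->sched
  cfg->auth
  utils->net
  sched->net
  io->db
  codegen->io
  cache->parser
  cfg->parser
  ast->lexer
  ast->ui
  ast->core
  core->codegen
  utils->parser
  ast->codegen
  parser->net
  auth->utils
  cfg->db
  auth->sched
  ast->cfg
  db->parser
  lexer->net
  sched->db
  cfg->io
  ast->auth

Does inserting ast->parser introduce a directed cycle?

No

Adding ast→parser creates a cycle iff parser can already reach ast.
Explore from parser: no path reaches ast. The graph stays acyclic.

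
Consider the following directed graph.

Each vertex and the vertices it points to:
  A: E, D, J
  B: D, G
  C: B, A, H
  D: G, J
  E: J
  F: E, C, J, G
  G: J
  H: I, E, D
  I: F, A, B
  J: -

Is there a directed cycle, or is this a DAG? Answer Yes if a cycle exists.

DFS with white/gray/black marking, starting from G:
G gray
  J gray
  J black
G black
A gray
  E gray
    E→J: J black — skip
  E black
  D gray
    D→G: G black — skip
    D→J: J black — skip
  D black
  A→J: J black — skip
A black
B gray
  B→D: D black — skip
  B→G: G black — skip
B black
C gray
  C→B: B black — skip
  C→A: A black — skip
  H gray
    I gray
      F gray
        F→E: E black — skip
        F→C: C is gray → back edge
Back edge found, so a cycle exists: C → H → I → F → C.

Yes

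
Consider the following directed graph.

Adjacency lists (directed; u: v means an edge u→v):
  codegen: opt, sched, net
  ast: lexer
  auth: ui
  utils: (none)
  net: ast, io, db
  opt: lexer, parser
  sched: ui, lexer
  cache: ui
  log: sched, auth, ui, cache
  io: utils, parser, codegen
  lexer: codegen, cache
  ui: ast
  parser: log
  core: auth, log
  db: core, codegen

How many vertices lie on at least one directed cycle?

A vertex is on a directed cycle iff it belongs to a strongly connected component of size ≥ 2 (or has a self-loop).
The vertices on cycles are {db, io, ui, ast, log, net, opt, auth, core, cache, lexer, sched, parser, codegen} — 14 in total.

14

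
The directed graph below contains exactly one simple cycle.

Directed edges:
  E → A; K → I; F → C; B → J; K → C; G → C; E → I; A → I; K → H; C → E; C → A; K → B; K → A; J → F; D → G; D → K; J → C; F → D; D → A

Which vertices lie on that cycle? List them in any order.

B, D, F, J, K

DFS with gray/black marking from D:
D gray
  K gray
    C gray
      A gray
        I gray
        I black
      A black
      E gray
        E→A: A black — skip
        E→I: I black — skip
      E black
    C black
    H gray
    H black
    B gray
      J gray
        J→C: C black — skip
        F gray
          F→C: C black — skip
          F→D: D is gray → back edge
Back edge closes the cycle D → K → B → J → F → D; its vertices are {B, D, F, J, K}.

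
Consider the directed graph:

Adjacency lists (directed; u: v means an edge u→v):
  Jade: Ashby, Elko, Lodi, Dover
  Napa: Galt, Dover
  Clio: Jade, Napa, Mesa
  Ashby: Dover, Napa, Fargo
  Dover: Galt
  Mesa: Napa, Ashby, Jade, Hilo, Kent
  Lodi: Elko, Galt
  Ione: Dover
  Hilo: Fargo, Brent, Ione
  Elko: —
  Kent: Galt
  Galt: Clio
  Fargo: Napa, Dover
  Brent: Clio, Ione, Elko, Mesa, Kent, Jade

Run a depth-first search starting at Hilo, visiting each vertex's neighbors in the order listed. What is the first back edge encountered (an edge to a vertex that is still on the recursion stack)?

Dover->Galt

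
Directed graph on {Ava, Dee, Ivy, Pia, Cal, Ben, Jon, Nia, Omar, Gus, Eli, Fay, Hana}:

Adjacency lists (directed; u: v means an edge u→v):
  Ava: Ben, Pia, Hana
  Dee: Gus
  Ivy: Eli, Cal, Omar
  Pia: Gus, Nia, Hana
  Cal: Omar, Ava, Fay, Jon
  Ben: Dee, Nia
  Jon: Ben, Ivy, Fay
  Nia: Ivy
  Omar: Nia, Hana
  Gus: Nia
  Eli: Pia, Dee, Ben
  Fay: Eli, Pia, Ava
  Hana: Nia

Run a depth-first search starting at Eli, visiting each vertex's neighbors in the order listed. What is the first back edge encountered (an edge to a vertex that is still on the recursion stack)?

Ivy->Eli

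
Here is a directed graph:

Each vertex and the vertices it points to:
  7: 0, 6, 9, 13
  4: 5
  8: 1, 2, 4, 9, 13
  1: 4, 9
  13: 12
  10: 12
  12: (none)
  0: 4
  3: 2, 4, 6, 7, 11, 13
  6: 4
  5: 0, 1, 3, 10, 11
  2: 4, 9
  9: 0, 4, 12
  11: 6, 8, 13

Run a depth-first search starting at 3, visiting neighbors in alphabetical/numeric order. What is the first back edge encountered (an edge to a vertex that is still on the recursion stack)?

0→4

DFS from 3 (visiting neighbors in alphabetical/numeric order); mark gray on enter, black on exit:
3 gray
  2 gray
    4 gray
      5 gray
        0 gray
          0→4: 4 is gray → back edge
First back edge: 0 → 4.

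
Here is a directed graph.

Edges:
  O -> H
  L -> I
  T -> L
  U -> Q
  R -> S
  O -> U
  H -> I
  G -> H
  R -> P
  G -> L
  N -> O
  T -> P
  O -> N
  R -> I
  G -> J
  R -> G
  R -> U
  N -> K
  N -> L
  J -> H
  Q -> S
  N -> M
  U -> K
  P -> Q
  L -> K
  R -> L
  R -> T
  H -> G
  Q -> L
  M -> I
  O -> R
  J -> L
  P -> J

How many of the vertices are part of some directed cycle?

5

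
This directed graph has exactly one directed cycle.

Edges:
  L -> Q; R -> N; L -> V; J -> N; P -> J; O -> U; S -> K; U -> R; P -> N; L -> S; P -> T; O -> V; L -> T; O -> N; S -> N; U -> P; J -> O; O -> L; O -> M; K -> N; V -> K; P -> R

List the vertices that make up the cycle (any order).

J, O, P, U

DFS with gray/black marking from O:
O gray
  N gray
  N black
  M gray
  M black
  L gray
    T gray
    T black
    V gray
      K gray
        K→N: N black — skip
      K black
    V black
    S gray
      S→K: K black — skip
      S→N: N black — skip
    S black
    Q gray
    Q black
  L black
  O→V: V black — skip
  U gray
    R gray
      R→N: N black — skip
    R black
    P gray
      P→R: R black — skip
      J gray
        J→O: O is gray → back edge
Back edge closes the cycle O → U → P → J → O; its vertices are {J, O, P, U}.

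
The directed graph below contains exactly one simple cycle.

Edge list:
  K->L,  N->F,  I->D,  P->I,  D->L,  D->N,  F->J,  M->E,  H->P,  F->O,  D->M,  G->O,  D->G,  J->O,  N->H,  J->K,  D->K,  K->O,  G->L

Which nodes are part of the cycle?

DFS with gray/black marking from D:
D gray
  N gray
    H gray
      P gray
        I gray
          I→D: D is gray → back edge
Back edge closes the cycle D → N → H → P → I → D; its vertices are {D, H, I, N, P}.

D, H, I, N, P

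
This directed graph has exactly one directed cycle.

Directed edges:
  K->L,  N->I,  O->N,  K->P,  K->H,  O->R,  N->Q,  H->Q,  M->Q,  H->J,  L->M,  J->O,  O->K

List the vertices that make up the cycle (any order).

H, J, K, O

DFS with gray/black marking from O:
O gray
  R gray
  R black
  K gray
    H gray
      Q gray
      Q black
      J gray
        J→O: O is gray → back edge
Back edge closes the cycle O → K → H → J → O; its vertices are {H, J, K, O}.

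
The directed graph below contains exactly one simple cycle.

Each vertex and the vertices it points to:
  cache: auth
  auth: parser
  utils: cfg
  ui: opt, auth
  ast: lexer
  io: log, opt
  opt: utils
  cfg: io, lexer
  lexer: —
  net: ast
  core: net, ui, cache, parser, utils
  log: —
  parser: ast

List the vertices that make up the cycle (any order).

io, cfg, opt, utils

DFS with gray/black marking from utils:
utils gray
  cfg gray
    io gray
      log gray
      log black
      opt gray
        opt→utils: utils is gray → back edge
Back edge closes the cycle utils → cfg → io → opt → utils; its vertices are {io, cfg, opt, utils}.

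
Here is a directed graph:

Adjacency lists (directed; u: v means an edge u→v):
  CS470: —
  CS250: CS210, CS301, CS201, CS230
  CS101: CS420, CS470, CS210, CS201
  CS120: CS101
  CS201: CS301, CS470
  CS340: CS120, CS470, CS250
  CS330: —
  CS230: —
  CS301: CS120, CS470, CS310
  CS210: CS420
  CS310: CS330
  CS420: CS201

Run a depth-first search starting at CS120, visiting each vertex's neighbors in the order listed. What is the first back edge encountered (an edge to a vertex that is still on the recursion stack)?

DFS from CS120 (visiting each vertex's neighbors in the order listed); mark gray on enter, black on exit:
CS120 gray
  CS101 gray
    CS420 gray
      CS201 gray
        CS301 gray
          CS301→CS120: CS120 is gray → back edge
First back edge: CS301 → CS120.

CS301->CS120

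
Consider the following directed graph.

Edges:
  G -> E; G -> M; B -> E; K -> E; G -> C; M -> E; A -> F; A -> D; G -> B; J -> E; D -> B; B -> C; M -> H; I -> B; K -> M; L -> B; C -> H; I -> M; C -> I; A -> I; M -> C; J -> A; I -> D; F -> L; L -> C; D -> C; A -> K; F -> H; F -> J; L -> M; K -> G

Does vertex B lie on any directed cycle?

Yes

B is on a cycle iff B can reach itself via ≥1 edge.
B → C → I → B — yes.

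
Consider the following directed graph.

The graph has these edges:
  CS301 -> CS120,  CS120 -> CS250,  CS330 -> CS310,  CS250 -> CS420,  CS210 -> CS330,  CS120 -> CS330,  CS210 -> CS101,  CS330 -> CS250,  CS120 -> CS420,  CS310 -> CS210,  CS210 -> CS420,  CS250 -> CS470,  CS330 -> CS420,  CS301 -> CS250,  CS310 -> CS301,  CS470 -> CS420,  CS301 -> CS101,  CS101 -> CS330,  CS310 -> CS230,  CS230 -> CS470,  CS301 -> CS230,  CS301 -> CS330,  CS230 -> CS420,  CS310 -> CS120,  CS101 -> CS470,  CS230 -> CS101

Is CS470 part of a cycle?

No

CS470 lies on a cycle iff there is a path from CS470 back to itself.
Exploring from CS470, it never reaches itself; equivalently, its strongly connected component is a singleton.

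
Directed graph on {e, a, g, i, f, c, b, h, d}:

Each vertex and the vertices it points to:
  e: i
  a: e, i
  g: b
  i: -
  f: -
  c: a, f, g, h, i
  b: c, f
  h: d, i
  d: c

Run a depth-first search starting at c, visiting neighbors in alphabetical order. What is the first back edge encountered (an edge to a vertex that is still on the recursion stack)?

DFS from c (visiting neighbors in alphabetical order); mark gray on enter, black on exit:
c gray
  a gray
    e gray
      i gray
      i black
    e black
    a→i: i black — skip
  a black
  f gray
  f black
  g gray
    b gray
      b→c: c is gray → back edge
First back edge: b → c.

b→c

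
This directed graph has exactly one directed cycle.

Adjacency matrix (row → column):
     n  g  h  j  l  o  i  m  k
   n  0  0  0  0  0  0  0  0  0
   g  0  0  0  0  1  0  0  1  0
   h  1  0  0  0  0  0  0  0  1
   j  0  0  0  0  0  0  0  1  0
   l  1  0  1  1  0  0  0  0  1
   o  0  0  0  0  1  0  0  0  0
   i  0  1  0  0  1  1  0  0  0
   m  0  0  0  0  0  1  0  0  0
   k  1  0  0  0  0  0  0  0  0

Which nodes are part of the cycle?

DFS with gray/black marking from o:
o gray
  l gray
    k gray
      n gray
      n black
    k black
    l→n: n black — skip
    h gray
      h→k: k black — skip
      h→n: n black — skip
    h black
    j gray
      m gray
        m→o: o is gray → back edge
Back edge closes the cycle o → l → j → m → o; its vertices are {j, l, m, o}.

j, l, m, o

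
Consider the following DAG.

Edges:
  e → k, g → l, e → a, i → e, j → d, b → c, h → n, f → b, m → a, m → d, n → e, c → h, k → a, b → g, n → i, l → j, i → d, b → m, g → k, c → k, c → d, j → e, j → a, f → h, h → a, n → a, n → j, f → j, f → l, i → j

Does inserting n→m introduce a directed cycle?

No

Adding n→m creates a cycle iff m can already reach n.
Explore from m: no path reaches n. The graph stays acyclic.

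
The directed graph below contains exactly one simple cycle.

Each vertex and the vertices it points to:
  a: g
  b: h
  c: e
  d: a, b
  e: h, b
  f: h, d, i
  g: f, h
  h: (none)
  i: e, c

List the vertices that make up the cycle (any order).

a, d, f, g

DFS with gray/black marking from a:
a gray
  g gray
    f gray
      h gray
      h black
      d gray
        d→a: a is gray → back edge
Back edge closes the cycle a → g → f → d → a; its vertices are {a, d, f, g}.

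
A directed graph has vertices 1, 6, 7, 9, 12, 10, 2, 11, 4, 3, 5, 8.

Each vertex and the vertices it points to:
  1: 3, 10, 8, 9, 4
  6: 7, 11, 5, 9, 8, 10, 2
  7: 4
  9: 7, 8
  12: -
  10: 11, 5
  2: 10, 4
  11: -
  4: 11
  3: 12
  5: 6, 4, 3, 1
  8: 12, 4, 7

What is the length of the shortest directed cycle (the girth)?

2

For each vertex v, BFS finds the shortest path from v back to v.
The shortest such closed walk is 6 → 5 → 6, length 2.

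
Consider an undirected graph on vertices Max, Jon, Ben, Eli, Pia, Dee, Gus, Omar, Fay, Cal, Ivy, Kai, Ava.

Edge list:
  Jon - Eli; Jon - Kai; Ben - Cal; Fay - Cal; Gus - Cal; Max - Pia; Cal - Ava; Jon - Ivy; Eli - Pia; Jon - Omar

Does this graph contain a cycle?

DFS, tracking each vertex's parent; an edge to a visited non-parent vertex closes a cycle.
Start from Kai:
visit Kai (parent –)
  visit Jon (parent Kai)
    visit Omar (parent Jon)
      Omar–Jon: parent, skip
    Jon–Kai: parent, skip
    visit Eli (parent Jon)
      visit Pia (parent Eli)
        visit Max (parent Pia)
          Max–Pia: parent, skip
        Pia–Eli: parent, skip
      Eli–Jon: parent, skip
    visit Ivy (parent Jon)
      Ivy–Jon: parent, skip
visit Ben (parent –)
  visit Cal (parent Ben)
    visit Fay (parent Cal)
      Fay–Cal: parent, skip
    visit Ava (parent Cal)
      Ava–Cal: parent, skip
    visit Gus (parent Cal)
      Gus–Cal: parent, skip
    Cal–Ben: parent, skip
visit Dee (parent –)
No non-parent visited neighbor found — the graph is a forest.

No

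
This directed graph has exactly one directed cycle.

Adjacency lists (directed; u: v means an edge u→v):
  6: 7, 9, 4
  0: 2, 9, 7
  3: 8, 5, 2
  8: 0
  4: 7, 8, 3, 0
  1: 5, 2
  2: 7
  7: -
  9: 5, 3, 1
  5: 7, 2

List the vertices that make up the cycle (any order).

0, 3, 8, 9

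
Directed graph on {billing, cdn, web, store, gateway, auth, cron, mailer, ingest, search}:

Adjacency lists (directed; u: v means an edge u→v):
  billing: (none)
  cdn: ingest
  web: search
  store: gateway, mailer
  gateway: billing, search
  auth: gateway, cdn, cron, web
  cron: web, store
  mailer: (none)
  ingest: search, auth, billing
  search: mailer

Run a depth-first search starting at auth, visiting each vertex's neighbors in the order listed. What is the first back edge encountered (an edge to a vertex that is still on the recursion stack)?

ingest→auth

DFS from auth (visiting each vertex's neighbors in the order listed); mark gray on enter, black on exit:
auth gray
  gateway gray
    billing gray
    billing black
    search gray
      mailer gray
      mailer black
    search black
  gateway black
  cdn gray
    ingest gray
      ingest→search: search black — skip
      ingest→auth: auth is gray → back edge
First back edge: ingest → auth.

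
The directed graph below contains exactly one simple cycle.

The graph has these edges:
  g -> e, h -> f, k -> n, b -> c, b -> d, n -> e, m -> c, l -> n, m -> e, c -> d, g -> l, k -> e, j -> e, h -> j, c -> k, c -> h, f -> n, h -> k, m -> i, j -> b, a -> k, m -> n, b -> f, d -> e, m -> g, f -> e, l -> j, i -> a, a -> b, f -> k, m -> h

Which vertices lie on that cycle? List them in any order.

DFS with gray/black marking from j:
j gray
  e gray
  e black
  b gray
    c gray
      d gray
        d→e: e black — skip
      d black
      h gray
        k gray
          n gray
            n→e: e black — skip
          n black
          k→e: e black — skip
        k black
        f gray
          f→n: n black — skip
          f→k: k black — skip
          f→e: e black — skip
        f black
        h→j: j is gray → back edge
Back edge closes the cycle j → b → c → h → j; its vertices are {b, c, h, j}.

b, c, h, j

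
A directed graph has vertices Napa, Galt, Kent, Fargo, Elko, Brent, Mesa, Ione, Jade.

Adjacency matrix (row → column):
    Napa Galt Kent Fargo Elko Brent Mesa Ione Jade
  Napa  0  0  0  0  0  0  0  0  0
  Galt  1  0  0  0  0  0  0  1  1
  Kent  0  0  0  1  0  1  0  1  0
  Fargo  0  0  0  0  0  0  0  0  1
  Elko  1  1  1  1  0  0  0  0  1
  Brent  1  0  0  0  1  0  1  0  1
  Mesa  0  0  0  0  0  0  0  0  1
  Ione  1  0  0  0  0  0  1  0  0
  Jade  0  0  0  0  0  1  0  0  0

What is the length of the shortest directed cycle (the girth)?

2

For each vertex v, BFS finds the shortest path from v back to v.
The shortest such closed walk is Brent → Jade → Brent, length 2.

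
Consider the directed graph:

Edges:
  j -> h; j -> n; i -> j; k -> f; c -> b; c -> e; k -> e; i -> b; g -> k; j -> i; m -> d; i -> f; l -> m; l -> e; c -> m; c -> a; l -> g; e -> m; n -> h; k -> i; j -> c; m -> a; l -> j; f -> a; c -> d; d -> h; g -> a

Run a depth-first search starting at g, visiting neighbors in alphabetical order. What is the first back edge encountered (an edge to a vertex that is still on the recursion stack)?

j->i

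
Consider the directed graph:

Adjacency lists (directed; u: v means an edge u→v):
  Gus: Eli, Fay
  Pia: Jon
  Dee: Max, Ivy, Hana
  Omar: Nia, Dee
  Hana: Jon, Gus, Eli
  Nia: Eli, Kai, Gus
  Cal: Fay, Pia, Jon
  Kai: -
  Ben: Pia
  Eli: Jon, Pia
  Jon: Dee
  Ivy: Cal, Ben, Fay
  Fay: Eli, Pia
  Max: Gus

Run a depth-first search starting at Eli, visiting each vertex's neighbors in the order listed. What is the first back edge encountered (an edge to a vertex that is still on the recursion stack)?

DFS from Eli (visiting each vertex's neighbors in the order listed); mark gray on enter, black on exit:
Eli gray
  Jon gray
    Dee gray
      Max gray
        Gus gray
          Gus→Eli: Eli is gray → back edge
First back edge: Gus → Eli.

Gus->Eli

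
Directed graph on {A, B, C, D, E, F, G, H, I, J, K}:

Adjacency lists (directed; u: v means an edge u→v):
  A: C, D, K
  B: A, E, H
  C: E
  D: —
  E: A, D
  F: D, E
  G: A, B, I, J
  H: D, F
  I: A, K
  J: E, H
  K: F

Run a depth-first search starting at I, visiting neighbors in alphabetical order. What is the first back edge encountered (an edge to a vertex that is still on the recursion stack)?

E->A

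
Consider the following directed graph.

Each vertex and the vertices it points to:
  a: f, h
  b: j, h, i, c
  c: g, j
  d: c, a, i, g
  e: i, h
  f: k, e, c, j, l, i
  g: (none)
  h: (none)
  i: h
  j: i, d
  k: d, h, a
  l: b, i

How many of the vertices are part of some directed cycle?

8

A vertex is on a directed cycle iff it belongs to a strongly connected component of size ≥ 2 (or has a self-loop).
The vertices on cycles are {a, b, c, d, f, j, k, l} — 8 in total.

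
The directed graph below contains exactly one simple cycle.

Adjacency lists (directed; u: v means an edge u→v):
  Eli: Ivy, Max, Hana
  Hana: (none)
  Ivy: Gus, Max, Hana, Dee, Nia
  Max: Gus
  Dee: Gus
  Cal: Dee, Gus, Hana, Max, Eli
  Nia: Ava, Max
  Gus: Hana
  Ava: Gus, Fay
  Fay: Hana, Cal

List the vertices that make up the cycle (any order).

Ava, Cal, Eli, Fay, Ivy, Nia

DFS with gray/black marking from Fay:
Fay gray
  Hana gray
  Hana black
  Cal gray
    Dee gray
      Gus gray
        Gus→Hana: Hana black — skip
      Gus black
    Dee black
    Cal→Gus: Gus black — skip
    Cal→Hana: Hana black — skip
    Max gray
      Max→Gus: Gus black — skip
    Max black
    Eli gray
      Ivy gray
        Ivy→Gus: Gus black — skip
        Ivy→Max: Max black — skip
        Ivy→Hana: Hana black — skip
        Ivy→Dee: Dee black — skip
        Nia gray
          Ava gray
            Ava→Gus: Gus black — skip
            Ava→Fay: Fay is gray → back edge
Back edge closes the cycle Fay → Cal → Eli → Ivy → Nia → Ava → Fay; its vertices are {Ava, Cal, Eli, Fay, Ivy, Nia}.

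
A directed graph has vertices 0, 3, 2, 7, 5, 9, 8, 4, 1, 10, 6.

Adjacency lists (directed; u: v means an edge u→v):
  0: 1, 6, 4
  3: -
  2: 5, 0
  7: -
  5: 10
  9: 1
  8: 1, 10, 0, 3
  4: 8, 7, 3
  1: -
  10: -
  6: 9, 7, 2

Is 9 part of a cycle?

9 lies on a cycle iff there is a path from 9 back to itself.
Exploring from 9, it never reaches itself; equivalently, its strongly connected component is a singleton.

No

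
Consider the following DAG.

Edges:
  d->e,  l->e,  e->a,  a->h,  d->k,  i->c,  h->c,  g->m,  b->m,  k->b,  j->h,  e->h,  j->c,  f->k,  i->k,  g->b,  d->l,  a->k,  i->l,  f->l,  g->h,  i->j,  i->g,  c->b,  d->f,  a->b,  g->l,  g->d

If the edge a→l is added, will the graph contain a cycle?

Adding a→l creates a cycle iff l can already reach a.
Path from l: l → e → a.
So l → … → a → l is a cycle.

Yes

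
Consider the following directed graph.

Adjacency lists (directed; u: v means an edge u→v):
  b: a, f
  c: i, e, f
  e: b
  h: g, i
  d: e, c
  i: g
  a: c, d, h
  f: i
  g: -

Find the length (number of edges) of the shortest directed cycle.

4

For each vertex v, BFS finds the shortest path from v back to v.
The shortest such closed walk is b → a → d → e → b, length 4.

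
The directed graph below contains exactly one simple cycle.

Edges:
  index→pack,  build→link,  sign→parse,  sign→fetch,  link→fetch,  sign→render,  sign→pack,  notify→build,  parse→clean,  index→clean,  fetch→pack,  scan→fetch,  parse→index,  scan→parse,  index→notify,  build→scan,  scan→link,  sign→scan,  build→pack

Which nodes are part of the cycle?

scan, build, index, parse, notify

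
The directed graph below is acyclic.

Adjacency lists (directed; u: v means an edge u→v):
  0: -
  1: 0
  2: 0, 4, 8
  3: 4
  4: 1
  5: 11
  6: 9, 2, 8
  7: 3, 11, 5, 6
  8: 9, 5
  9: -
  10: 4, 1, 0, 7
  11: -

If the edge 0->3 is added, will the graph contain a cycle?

Yes

Adding 0→3 creates a cycle iff 3 can already reach 0.
Path from 3: 3 → 4 → 1 → 0.
So 3 → … → 0 → 3 is a cycle.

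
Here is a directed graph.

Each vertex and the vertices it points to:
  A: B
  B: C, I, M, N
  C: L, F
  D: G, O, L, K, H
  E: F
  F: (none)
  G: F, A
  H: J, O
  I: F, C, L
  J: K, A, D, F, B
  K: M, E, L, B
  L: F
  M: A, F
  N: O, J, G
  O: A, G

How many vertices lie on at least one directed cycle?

10

A vertex is on a directed cycle iff it belongs to a strongly connected component of size ≥ 2 (or has a self-loop).
The vertices on cycles are {A, B, D, G, H, J, K, M, N, O} — 10 in total.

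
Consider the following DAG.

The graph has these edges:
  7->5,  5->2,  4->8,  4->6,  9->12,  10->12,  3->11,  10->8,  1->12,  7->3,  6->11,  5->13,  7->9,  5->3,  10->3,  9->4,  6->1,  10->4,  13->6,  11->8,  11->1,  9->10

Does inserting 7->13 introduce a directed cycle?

Adding 7→13 creates a cycle iff 13 can already reach 7.
Explore from 13: no path reaches 7. The graph stays acyclic.

No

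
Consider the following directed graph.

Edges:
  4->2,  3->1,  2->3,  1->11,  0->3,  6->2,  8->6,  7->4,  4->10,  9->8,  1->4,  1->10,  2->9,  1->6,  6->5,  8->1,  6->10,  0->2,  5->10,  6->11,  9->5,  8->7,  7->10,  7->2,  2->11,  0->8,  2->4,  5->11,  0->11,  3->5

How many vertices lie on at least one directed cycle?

8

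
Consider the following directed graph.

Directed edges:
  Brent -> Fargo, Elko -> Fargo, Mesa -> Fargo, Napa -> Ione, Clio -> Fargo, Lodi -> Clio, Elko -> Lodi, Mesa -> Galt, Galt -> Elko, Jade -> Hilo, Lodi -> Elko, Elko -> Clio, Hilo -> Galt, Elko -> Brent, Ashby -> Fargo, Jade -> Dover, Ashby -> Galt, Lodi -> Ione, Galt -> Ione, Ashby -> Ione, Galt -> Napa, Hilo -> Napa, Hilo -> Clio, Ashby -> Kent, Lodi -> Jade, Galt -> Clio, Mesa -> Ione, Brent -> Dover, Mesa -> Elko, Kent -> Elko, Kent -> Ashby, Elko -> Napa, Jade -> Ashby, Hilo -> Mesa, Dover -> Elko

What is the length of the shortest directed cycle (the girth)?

2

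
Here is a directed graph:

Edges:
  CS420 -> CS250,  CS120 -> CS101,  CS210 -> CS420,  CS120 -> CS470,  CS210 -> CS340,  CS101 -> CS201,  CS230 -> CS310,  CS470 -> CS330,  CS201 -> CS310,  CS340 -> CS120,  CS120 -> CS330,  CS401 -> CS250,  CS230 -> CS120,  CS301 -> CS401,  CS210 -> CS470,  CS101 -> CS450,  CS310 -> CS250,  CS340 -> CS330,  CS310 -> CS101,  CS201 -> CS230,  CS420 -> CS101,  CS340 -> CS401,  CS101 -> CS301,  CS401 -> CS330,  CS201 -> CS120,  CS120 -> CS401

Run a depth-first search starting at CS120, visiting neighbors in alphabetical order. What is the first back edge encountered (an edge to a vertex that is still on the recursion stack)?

DFS from CS120 (visiting neighbors in alphabetical order); mark gray on enter, black on exit:
CS120 gray
  CS101 gray
    CS201 gray
      CS201→CS120: CS120 is gray → back edge
First back edge: CS201 → CS120.

CS201->CS120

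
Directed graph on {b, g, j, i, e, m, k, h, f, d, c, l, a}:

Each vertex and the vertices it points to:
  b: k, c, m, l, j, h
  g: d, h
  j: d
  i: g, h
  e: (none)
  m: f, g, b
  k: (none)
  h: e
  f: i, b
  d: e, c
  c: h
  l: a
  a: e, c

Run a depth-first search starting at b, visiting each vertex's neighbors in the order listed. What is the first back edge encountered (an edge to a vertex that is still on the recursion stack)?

f->b

DFS from b (visiting each vertex's neighbors in the order listed); mark gray on enter, black on exit:
b gray
  k gray
  k black
  c gray
    h gray
      e gray
      e black
    h black
  c black
  m gray
    f gray
      i gray
        g gray
          d gray
            d→e: e black — skip
            d→c: c black — skip
          d black
          g→h: h black — skip
        g black
        i→h: h black — skip
      i black
      f→b: b is gray → back edge
First back edge: f → b.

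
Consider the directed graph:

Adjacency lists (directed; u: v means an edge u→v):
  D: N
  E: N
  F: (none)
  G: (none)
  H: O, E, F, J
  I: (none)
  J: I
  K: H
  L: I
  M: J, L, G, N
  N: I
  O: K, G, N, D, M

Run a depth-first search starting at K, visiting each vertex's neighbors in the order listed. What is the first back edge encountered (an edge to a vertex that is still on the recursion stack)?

O→K

DFS from K (visiting each vertex's neighbors in the order listed); mark gray on enter, black on exit:
K gray
  H gray
    O gray
      O→K: K is gray → back edge
First back edge: O → K.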